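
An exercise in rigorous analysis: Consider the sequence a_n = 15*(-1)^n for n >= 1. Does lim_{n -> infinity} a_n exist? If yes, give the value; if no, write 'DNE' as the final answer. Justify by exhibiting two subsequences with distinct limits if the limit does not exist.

Examine the behaviour of a_n along subsequences.
Even-n subsequence a_{2k} = 15 -> 15. Odd-n subsequence a_{2k+1} = -15 -> -15.
Since these two subsequential limits are 15 and -15, distinct, the full sequence cannot converge (a convergent sequence has all subsequences tending to the same limit). So lim a_n does not exist.

DNE


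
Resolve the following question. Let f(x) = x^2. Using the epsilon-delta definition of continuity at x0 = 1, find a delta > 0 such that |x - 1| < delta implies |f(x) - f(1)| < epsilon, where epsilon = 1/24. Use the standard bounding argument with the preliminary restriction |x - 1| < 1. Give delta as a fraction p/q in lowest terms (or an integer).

Factor: |x^2 - (1)^2| = |x - 1| * |x + 1|.
Impose |x - 1| < 1 first. Then |x + 1| = |(x - 1) + 2*(1)| <= |x - 1| + 2*|1| < 1 + 2 = 3.
So |x^2 - (1)^2| < delta * 3.
We need delta * 3 <= 1/24, i.e. delta <= 1/24/3 = 1/72.
Since 1/72 < 1, this is tighter than 1; take delta = 1/72.
So delta = 1/72 works.

1/72


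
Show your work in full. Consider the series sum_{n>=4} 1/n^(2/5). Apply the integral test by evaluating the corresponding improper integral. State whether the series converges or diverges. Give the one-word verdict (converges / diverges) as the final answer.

Let f(x) = x^(-2/5). Then f is positive, continuous, and decreasing on [4, infinity), so the integral test applies.
Compute the improper integral int_{4}^infinity f(x) dx:
  antiderivative F(x) = 5*x^(3/5)/3.
  As x -> infinity, F(x) -> infinity (since p = 2/5 < 1).
  So the integral diverges. By the integral test, the series diverges.

diverges


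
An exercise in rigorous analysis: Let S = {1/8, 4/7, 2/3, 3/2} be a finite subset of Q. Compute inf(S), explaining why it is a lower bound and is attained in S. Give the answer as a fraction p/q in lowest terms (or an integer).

S is finite, so inf(S) = min(S).
Sorted increasing:
1/8, 4/7, 2/3, 3/2
The extremum is 1/8.
For every x in S, x >= 1/8. And 1/8 is in S, so it is attained.
Therefore inf(S) = 1/8.

1/8


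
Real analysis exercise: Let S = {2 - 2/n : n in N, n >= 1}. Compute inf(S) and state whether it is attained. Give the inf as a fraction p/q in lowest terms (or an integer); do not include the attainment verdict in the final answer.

Analysis:
- Values: 0, 1, 4/3, 3/2, ... strictly increasing.
- Minimum is 0 (n=1); inf = 0 (attained).
- 2 - 2/n -> 2 from below; sup = 2, not attained.
Conclusion: inf(S) = 0, attained in S.

0


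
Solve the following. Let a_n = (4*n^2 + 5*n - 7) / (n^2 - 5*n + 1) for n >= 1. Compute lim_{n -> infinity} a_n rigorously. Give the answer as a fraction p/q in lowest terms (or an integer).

Divide numerator and denominator by n^2, the highest power:
numerator / n^2 = 4 + 5/n - 7/n^2
denominator / n^2 = 1 - 5/n + n^(-2)
As n -> infinity, all terms of the form c/n^k (k >= 1) tend to 0.
So numerator / n^2 -> 4 and denominator / n^2 -> 1.
Therefore lim a_n = 4.

4


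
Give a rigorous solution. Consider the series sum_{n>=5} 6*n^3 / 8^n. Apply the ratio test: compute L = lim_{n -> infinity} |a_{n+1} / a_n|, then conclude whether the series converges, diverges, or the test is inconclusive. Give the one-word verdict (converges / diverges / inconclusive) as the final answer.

Let a_n denote the general term. Form the ratio a_{n+1}/a_n and simplify:
a_{n+1}/a_n = (n + 1)^3/(8*n^3)
Take the limit as n -> infinity: L = 1/8.
Since L = 1/8 < 1, the ratio test implies the series converges.

converges


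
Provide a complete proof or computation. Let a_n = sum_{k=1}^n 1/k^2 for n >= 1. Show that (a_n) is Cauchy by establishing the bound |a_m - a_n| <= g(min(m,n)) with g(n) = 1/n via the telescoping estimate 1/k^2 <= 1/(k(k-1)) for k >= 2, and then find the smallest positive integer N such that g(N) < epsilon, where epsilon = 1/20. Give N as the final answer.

For m > n >= 1: |a_m - a_n| = sum_{k=n+1}^m 1/k^2.
Use 1/k^2 <= 1/(k(k-1)) = 1/(k-1) - 1/k for k >= 2:
sum_{k=n+1}^m 1/k^2 <= sum_{k=n+1}^m (1/(k-1) - 1/k) = 1/n - 1/m <= 1/n.
By symmetry the same bound holds with n,m swapped, so |a_m - a_n| <= 1/min(m,n) = g(min(m,n)). Since g(n) -> 0, (a_n) is Cauchy.
Now solve g(N) < 1/20: 1/N < 1/20 <=> N > 1/(1/20) = 20.
The smallest integer strictly greater than 20 is N = 21.
Check: g(21) = 1/21 < 1/20; g(20) = 1/20 >= 1/20. So N = 21.

21


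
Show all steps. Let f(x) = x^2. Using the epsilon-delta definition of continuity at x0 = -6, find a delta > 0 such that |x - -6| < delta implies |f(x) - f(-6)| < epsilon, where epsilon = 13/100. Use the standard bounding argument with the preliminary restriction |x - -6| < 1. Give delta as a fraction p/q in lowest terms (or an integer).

Factor: |x^2 - (-6)^2| = |x - -6| * |x + -6|.
Impose |x - -6| < 1 first. Then |x + -6| = |(x - -6) + 2*(-6)| <= |x - -6| + 2*|-6| < 1 + 12 = 13.
So |x^2 - (-6)^2| < delta * 13.
We need delta * 13 <= 13/100, i.e. delta <= 13/100/13 = 1/100.
Since 1/100 < 1, this is tighter than 1; take delta = 1/100.
So delta = 1/100 works.

1/100


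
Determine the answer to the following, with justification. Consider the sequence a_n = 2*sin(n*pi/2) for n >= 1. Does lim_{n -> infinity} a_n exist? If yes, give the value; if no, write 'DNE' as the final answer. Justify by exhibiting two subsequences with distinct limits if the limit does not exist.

Examine the behaviour of a_n along subsequences.
a_{4k+1} = 2*sin(pi/2 + 2k*pi) = 2 -> 2. a_{4k+3} = 2*sin(3pi/2 + 2k*pi) = -2 -> -2.
Since these two subsequential limits are 2 and -2, distinct, the full sequence cannot converge (a convergent sequence has all subsequences tending to the same limit). So lim a_n does not exist.

DNE


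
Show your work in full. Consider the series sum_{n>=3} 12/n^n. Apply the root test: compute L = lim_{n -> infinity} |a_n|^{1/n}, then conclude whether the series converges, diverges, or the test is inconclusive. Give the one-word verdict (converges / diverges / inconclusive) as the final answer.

Let a_n denote the general term. Form |a_n|^(1/n) and simplify:
|a_n|^(1/n) = 12^(1/n)/n
Take the limit as n -> infinity: L = 0.
Since L = 0 < 1, the root test implies convergence.

converges


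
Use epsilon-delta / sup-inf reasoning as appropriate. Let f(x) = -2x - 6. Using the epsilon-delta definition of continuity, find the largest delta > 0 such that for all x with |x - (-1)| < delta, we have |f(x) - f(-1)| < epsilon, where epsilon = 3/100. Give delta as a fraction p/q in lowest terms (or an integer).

We compute f(-1) = -2*(-1) - 6 = -4.
|f(x) - f(-1)| = |-2x - 6 - (-4)| = |-2(x - (-1))| = 2|x - (-1)|.
We need 2|x - (-1)| < 3/100, i.e. |x - (-1)| < 3/100 / 2 = 3/200.
So any delta <= 3/200 works. Conversely, if delta > 3/200, then x = -1 + 3/200 satisfies |x - (-1)| = 3/200 < delta but |f(x) - f(-1)| = 2 * 3/200 = 3/100, which is not < 3/100; so no larger delta works.
Hence the largest such delta is 3/200.

3/200


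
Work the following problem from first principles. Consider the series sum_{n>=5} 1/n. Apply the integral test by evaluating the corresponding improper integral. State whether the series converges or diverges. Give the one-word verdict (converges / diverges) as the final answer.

Let f(x) = 1/x. Then f is positive, continuous, and decreasing on [5, infinity), so the integral test applies.
Compute the improper integral int_{5}^infinity f(x) dx:
  antiderivative F(x) = log(x).
  As x -> infinity, log(x) -> infinity.
  So int = infinity - log(5) = infinity. By the integral test, the series diverges.

diverges


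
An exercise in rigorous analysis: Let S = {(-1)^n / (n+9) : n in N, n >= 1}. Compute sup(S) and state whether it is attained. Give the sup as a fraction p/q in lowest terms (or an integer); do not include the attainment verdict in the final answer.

Analysis:
- Values: -1/10, 1/11, -1/12, 1/13, -1/14, ...
- Positive terms (even n): 1/(2+9), 1/(4+9), ... decreasing -> max = 1/11 (n=2).
- Negative terms (odd n): -1/(1+9), -1/(3+9), ... increasing -> min = -1/10 (n=1).
- So sup = 1/11 (attained at n=2); inf = -1/10 (attained at n=1).
Conclusion: sup(S) = 1/11, attained in S.

1/11


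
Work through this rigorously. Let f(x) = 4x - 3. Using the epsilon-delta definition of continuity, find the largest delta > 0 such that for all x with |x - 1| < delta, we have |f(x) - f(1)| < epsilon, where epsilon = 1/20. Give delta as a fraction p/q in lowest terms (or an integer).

We compute f(1) = 4*(1) - 3 = 1.
|f(x) - f(1)| = |4x - 3 - (1)| = |4(x - 1)| = 4|x - 1|.
We need 4|x - 1| < 1/20, i.e. |x - 1| < 1/20 / 4 = 1/80.
So any delta <= 1/80 works. Conversely, if delta > 1/80, then x = 1 + 1/80 satisfies |x - 1| = 1/80 < delta but |f(x) - f(1)| = 4 * 1/80 = 1/20, which is not < 1/20; so no larger delta works.
Hence the largest such delta is 1/80.

1/80


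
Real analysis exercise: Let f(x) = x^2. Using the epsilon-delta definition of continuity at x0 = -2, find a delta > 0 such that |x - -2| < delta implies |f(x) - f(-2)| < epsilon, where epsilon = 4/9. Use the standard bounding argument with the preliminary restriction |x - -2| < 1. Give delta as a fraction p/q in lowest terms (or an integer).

Factor: |x^2 - (-2)^2| = |x - -2| * |x + -2|.
Impose |x - -2| < 1 first. Then |x + -2| = |(x - -2) + 2*(-2)| <= |x - -2| + 2*|-2| < 1 + 4 = 5.
So |x^2 - (-2)^2| < delta * 5.
We need delta * 5 <= 4/9, i.e. delta <= 4/9/5 = 4/45.
Since 4/45 < 1, this is tighter than 1; take delta = 4/45.
So delta = 4/45 works.

4/45


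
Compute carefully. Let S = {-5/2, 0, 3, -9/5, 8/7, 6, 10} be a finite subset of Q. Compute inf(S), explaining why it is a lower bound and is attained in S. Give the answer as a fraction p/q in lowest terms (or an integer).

S is finite, so inf(S) = min(S).
Sorted increasing:
-5/2, -9/5, 0, 8/7, 3, 6, 10
The extremum is -5/2.
For every x in S, x >= -5/2. And -5/2 is in S, so it is attained.
Therefore inf(S) = -5/2.

-5/2


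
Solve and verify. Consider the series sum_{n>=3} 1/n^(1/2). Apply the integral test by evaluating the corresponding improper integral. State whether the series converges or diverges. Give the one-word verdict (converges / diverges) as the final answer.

Let f(x) = 1/sqrt(x). Then f is positive, continuous, and decreasing on [3, infinity), so the integral test applies.
Compute the improper integral int_{3}^infinity f(x) dx:
  antiderivative F(x) = 2*sqrt(x).
  As x -> infinity, F(x) -> infinity (since p = 1/2 < 1).
  So the integral diverges. By the integral test, the series diverges.

diverges


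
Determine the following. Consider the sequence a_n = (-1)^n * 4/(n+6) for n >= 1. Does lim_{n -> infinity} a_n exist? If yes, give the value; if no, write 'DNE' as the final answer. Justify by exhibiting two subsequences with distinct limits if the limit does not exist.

Examine the behaviour of a_n along subsequences.
Even-n subsequence a_{2k} = 4/(2k+6) -> 0. Odd-n subsequence a_{2k+1} = -4/(2k+7) -> 0. Both tend to 0, which suggests the limit is 0; verify directly.
|a_n - 0| = 4/(n+6) < 4/n for every n >= 1.
Given epsilon > 0, choose a positive integer N > 4/epsilon. Then for all n >= N, |a_n| < 4/n <= 4/N < epsilon.
So by the definition of the limit, lim a_n exists and equals 0.

0


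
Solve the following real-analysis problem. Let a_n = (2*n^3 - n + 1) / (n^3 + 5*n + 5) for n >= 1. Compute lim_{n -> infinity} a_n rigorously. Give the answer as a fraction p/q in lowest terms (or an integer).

Divide numerator and denominator by n^3, the highest power:
numerator / n^3 = 2 - 1/n^2 + n^(-3)
denominator / n^3 = 1 + 5/n^2 + 5/n^3
As n -> infinity, all terms of the form c/n^k (k >= 1) tend to 0.
So numerator / n^3 -> 2 and denominator / n^3 -> 1.
Therefore lim a_n = 2.

2


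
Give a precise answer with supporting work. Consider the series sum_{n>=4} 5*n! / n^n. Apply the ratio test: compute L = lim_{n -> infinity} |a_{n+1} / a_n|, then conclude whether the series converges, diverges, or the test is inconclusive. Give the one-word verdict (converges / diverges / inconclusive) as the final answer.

Let a_n denote the general term. Form the ratio a_{n+1}/a_n and simplify:
a_{n+1}/a_n = (n/(n + 1))^n
Take the limit as n -> infinity: L = exp(-1).
Since L = exp(-1) < 1, the ratio test implies the series converges.

converges


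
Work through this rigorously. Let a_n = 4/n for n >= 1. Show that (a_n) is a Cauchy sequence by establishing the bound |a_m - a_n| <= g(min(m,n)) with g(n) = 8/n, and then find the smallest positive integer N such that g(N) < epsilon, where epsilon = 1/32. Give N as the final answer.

For any m, n >= 1, by the triangle inequality:
|a_m - a_n| = |4/m - 4/n| <= 4*1/m + 4*1/n <= 8/min(m,n).
So g(n) = 8/n bounds the Cauchy difference. Since g(n) -> 0, (a_n) is Cauchy.
Now solve g(N) < 1/32: 8/N < 1/32 <=> N > 8 / (1/32) = 256.
The smallest integer strictly greater than 256 is N = 257.
Check: g(257) = 8/257 = 8/257 < 1/32; g(256) = 1/32 >= 1/32. So N = 257.

257


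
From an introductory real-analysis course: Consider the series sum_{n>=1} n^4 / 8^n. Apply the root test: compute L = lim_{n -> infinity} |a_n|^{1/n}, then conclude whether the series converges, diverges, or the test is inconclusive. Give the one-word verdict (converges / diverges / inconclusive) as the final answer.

Let a_n denote the general term. Form |a_n|^(1/n) and simplify:
|a_n|^(1/n) = n^(4/n)/8
Take the limit as n -> infinity: L = 1/8.
Since L = 1/8 < 1, the root test implies convergence.

converges


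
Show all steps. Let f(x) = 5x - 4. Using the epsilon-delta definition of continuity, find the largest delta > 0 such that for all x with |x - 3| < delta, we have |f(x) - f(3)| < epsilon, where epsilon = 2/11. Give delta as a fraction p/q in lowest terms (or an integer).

We compute f(3) = 5*(3) - 4 = 11.
|f(x) - f(3)| = |5x - 4 - (11)| = |5(x - 3)| = 5|x - 3|.
We need 5|x - 3| < 2/11, i.e. |x - 3| < 2/11 / 5 = 2/55.
So any delta <= 2/55 works. Conversely, if delta > 2/55, then x = 3 + 2/55 satisfies |x - 3| = 2/55 < delta but |f(x) - f(3)| = 5 * 2/55 = 2/11, which is not < 2/11; so no larger delta works.
Hence the largest such delta is 2/55.

2/55


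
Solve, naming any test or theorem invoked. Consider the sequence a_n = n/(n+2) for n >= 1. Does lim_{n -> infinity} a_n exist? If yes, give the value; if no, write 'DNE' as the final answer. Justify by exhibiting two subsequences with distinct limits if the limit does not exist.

Examine the behaviour of a_n along subsequences.
Even-n subsequence a_{2k} = (2k)/(2k+2) -> 1. Odd-n subsequence a_{2k+1} = (2k+1)/(2k+3) -> 1. Both tend to 1, which suggests the limit is 1; verify directly.
|a_n - 1| = |n - (n+2)| / (n+2) = 2/(n+2) < 2/n for every n >= 1.
Given epsilon > 0, choose a positive integer N > 2/epsilon. Then for all n >= N, |a_n - 1| < 2/n <= 2/N < epsilon.
So by the definition of the limit, lim a_n exists and equals 1.

1


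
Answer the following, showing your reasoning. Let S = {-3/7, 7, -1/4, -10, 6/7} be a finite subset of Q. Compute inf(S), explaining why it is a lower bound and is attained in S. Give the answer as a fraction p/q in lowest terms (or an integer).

S is finite, so inf(S) = min(S).
Sorted increasing:
-10, -3/7, -1/4, 6/7, 7
The extremum is -10.
For every x in S, x >= -10. And -10 is in S, so it is attained.
Therefore inf(S) = -10.

-10


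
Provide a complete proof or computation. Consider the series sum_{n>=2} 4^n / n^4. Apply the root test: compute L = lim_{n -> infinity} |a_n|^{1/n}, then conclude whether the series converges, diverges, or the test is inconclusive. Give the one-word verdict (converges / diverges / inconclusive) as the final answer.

Let a_n denote the general term. Form |a_n|^(1/n) and simplify:
|a_n|^(1/n) = 4/n^(4/n)
Take the limit as n -> infinity: L = 4.
Since L = 4 > 1, the root test implies divergence.

diverges


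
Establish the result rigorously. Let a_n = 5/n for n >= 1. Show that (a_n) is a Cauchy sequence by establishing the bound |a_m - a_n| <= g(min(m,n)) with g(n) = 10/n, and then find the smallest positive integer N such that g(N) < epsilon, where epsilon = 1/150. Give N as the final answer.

For any m, n >= 1, by the triangle inequality:
|a_m - a_n| = |5/m - 5/n| <= 5*1/m + 5*1/n <= 10/min(m,n).
So g(n) = 10/n bounds the Cauchy difference. Since g(n) -> 0, (a_n) is Cauchy.
Now solve g(N) < 1/150: 10/N < 1/150 <=> N > 10 / (1/150) = 1500.
The smallest integer strictly greater than 1500 is N = 1501.
Check: g(1501) = 10/1501 = 10/1501 < 1/150; g(1500) = 1/150 >= 1/150. So N = 1501.

1501


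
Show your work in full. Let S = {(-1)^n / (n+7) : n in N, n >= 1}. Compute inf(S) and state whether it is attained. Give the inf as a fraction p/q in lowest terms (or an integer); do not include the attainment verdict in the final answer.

Analysis:
- Values: -1/8, 1/9, -1/10, 1/11, -1/12, ...
- Positive terms (even n): 1/(2+7), 1/(4+7), ... decreasing -> max = 1/9 (n=2).
- Negative terms (odd n): -1/(1+7), -1/(3+7), ... increasing -> min = -1/8 (n=1).
- So sup = 1/9 (attained at n=2); inf = -1/8 (attained at n=1).
Conclusion: inf(S) = -1/8, attained in S.

-1/8


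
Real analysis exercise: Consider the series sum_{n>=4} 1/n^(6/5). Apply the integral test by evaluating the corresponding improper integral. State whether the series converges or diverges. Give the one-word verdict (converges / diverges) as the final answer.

Let f(x) = x^(-6/5). Then f is positive, continuous, and decreasing on [4, infinity), so the integral test applies.
Compute the improper integral int_{4}^infinity f(x) dx:
  antiderivative F(x) = -5/x^(1/5).
  As x -> infinity, F(x) -> 0 (since p = 6/5 > 1).
  So int = F(infinity) - F(4) = 0 - (-5*2^(3/5)/2) = 5*2^(3/5)/2.
  Finite, so by the integral test, the series converges.

converges


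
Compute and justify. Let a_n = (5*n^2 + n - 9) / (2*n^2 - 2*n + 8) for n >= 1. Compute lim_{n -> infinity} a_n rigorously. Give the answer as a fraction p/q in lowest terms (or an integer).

Divide numerator and denominator by n^2, the highest power:
numerator / n^2 = 5 + 1/n - 9/n^2
denominator / n^2 = 2 - 2/n + 8/n^2
As n -> infinity, all terms of the form c/n^k (k >= 1) tend to 0.
So numerator / n^2 -> 5 and denominator / n^2 -> 2.
Therefore lim a_n = 5/2.

5/2


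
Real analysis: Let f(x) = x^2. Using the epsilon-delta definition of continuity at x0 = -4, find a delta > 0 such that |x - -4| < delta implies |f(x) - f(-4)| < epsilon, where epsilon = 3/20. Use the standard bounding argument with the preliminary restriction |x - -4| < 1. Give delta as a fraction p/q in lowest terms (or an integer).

Factor: |x^2 - (-4)^2| = |x - -4| * |x + -4|.
Impose |x - -4| < 1 first. Then |x + -4| = |(x - -4) + 2*(-4)| <= |x - -4| + 2*|-4| < 1 + 8 = 9.
So |x^2 - (-4)^2| < delta * 9.
We need delta * 9 <= 3/20, i.e. delta <= 3/20/9 = 1/60.
Since 1/60 < 1, this is tighter than 1; take delta = 1/60.
So delta = 1/60 works.

1/60


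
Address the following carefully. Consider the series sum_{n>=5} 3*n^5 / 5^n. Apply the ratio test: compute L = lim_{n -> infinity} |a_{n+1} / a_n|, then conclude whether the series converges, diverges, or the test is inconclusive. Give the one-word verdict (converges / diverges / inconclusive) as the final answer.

Let a_n denote the general term. Form the ratio a_{n+1}/a_n and simplify:
a_{n+1}/a_n = (n + 1)^5/(5*n^5)
Take the limit as n -> infinity: L = 1/5.
Since L = 1/5 < 1, the ratio test implies the series converges.

converges


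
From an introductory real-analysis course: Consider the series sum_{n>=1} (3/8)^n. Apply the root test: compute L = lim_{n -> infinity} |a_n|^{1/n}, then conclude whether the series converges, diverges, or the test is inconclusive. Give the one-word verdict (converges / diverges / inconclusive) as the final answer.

Let a_n denote the general term. Form |a_n|^(1/n) and simplify:
|a_n|^(1/n) = 3/8
Take the limit as n -> infinity: L = 3/8.
Since L = 3/8 < 1, the root test implies convergence.

converges


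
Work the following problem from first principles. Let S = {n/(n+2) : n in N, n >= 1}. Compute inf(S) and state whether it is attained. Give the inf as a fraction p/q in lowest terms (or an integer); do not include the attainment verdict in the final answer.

Analysis:
- Values: 1/3, 1/2, 3/5, 2/3, ... strictly increasing.
- Minimum is 1/3 (n=1); inf = 1/3 (attained).
- n/(n+2) = 1 - 2/(n+2) -> 1 from below as n -> infinity, and never equals 1.
- So sup = 1 (not attained).
Conclusion: inf(S) = 1/3, attained in S.

1/3


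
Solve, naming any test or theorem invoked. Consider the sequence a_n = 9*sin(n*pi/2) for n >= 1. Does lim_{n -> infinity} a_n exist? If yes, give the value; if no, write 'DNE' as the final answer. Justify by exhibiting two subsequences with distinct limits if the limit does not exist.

Examine the behaviour of a_n along subsequences.
a_{4k+1} = 9*sin(pi/2 + 2k*pi) = 9 -> 9. a_{4k+3} = 9*sin(3pi/2 + 2k*pi) = -9 -> -9.
Since these two subsequential limits are 9 and -9, distinct, the full sequence cannot converge (a convergent sequence has all subsequences tending to the same limit). So lim a_n does not exist.

DNE


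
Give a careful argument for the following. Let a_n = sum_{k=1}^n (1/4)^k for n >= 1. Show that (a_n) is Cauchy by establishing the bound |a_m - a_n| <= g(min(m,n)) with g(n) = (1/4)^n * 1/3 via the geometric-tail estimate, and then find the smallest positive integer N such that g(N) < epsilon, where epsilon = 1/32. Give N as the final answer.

For m > n >= 1: |a_m - a_n| = sum_{k=n+1}^m (1/4)^k < sum_{k=n+1}^infinity (1/4)^k = (1/4)^(n+1) / (1 - 1/4) = (1/4)^n * (1/4) * (4/3) = (1/4)^n * 1/3.
So g(n) = (1/4)^n / 3. Since g(n) -> 0, (a_n) is Cauchy.
Now solve g(N) < 1/32: (1/4)^N / 3 < 1/32 <=> 4^N > 1 / (3 * 1/32) = 32/3.
Check powers of 4: 4^1 = 4 <= 32/3, 4^2 = 16 > 32/3.
So the smallest such N is 2. Check: g(2) = 1/(3 * 16) = 1/48 < 1/32.

2


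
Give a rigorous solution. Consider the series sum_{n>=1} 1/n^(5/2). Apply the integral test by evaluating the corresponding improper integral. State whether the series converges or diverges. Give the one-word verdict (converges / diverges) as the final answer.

Let f(x) = x^(-5/2). Then f is positive, continuous, and decreasing on [1, infinity), so the integral test applies.
Compute the improper integral int_{1}^infinity f(x) dx:
  antiderivative F(x) = -2/(3*x^(3/2)).
  As x -> infinity, F(x) -> 0 (since p = 5/2 > 1).
  So int = F(infinity) - F(1) = 0 - (-2/3) = 2/3.
  Finite, so by the integral test, the series converges.

converges


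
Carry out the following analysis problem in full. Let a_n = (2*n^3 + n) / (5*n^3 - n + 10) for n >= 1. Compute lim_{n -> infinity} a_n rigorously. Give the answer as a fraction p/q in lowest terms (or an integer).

Divide numerator and denominator by n^3, the highest power:
numerator / n^3 = 2 + n^(-2)
denominator / n^3 = 5 - 1/n^2 + 10/n^3
As n -> infinity, all terms of the form c/n^k (k >= 1) tend to 0.
So numerator / n^3 -> 2 and denominator / n^3 -> 5.
Therefore lim a_n = 2/5.

2/5


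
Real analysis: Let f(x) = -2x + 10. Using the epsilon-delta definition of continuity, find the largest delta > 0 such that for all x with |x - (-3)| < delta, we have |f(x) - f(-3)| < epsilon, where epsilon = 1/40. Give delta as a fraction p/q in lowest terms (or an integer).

We compute f(-3) = -2*(-3) + 10 = 16.
|f(x) - f(-3)| = |-2x + 10 - (16)| = |-2(x - (-3))| = 2|x - (-3)|.
We need 2|x - (-3)| < 1/40, i.e. |x - (-3)| < 1/40 / 2 = 1/80.
So any delta <= 1/80 works. Conversely, if delta > 1/80, then x = -3 + 1/80 satisfies |x - (-3)| = 1/80 < delta but |f(x) - f(-3)| = 2 * 1/80 = 1/40, which is not < 1/40; so no larger delta works.
Hence the largest such delta is 1/80.

1/80


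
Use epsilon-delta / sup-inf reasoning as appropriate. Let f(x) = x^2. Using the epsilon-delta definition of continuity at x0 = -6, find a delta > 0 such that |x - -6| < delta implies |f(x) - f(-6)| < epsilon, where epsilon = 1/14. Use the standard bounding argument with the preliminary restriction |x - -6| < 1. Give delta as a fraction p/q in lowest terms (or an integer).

Factor: |x^2 - (-6)^2| = |x - -6| * |x + -6|.
Impose |x - -6| < 1 first. Then |x + -6| = |(x - -6) + 2*(-6)| <= |x - -6| + 2*|-6| < 1 + 12 = 13.
So |x^2 - (-6)^2| < delta * 13.
We need delta * 13 <= 1/14, i.e. delta <= 1/14/13 = 1/182.
Since 1/182 < 1, this is tighter than 1; take delta = 1/182.
So delta = 1/182 works.

1/182


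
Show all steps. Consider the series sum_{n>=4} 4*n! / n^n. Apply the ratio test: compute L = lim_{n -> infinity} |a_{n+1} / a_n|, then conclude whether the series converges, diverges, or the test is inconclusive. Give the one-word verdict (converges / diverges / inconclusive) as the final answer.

Let a_n denote the general term. Form the ratio a_{n+1}/a_n and simplify:
a_{n+1}/a_n = (n/(n + 1))^n
Take the limit as n -> infinity: L = exp(-1).
Since L = exp(-1) < 1, the ratio test implies the series converges.

converges


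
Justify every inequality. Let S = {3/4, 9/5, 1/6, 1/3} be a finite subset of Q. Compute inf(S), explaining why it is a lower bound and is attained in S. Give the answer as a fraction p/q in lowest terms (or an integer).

S is finite, so inf(S) = min(S).
Sorted increasing:
1/6, 1/3, 3/4, 9/5
The extremum is 1/6.
For every x in S, x >= 1/6. And 1/6 is in S, so it is attained.
Therefore inf(S) = 1/6.

1/6


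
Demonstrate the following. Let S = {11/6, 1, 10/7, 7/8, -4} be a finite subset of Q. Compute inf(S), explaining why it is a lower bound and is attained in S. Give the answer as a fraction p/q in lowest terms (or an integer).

S is finite, so inf(S) = min(S).
Sorted increasing:
-4, 7/8, 1, 10/7, 11/6
The extremum is -4.
For every x in S, x >= -4. And -4 is in S, so it is attained.
Therefore inf(S) = -4.

-4


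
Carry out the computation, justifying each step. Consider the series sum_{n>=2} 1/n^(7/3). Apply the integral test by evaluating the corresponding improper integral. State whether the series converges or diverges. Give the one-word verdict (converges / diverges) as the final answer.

Let f(x) = x^(-7/3). Then f is positive, continuous, and decreasing on [2, infinity), so the integral test applies.
Compute the improper integral int_{2}^infinity f(x) dx:
  antiderivative F(x) = -3/(4*x^(4/3)).
  As x -> infinity, F(x) -> 0 (since p = 7/3 > 1).
  So int = F(infinity) - F(2) = 0 - (-3*2^(2/3)/16) = 3*2^(2/3)/16.
  Finite, so by the integral test, the series converges.

converges


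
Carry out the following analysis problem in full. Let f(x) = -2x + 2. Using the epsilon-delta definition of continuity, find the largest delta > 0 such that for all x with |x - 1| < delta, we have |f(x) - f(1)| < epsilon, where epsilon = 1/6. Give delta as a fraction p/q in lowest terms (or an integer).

We compute f(1) = -2*(1) + 2 = 0.
|f(x) - f(1)| = |-2x + 2 - (0)| = |-2(x - 1)| = 2|x - 1|.
We need 2|x - 1| < 1/6, i.e. |x - 1| < 1/6 / 2 = 1/12.
So any delta <= 1/12 works. Conversely, if delta > 1/12, then x = 1 + 1/12 satisfies |x - 1| = 1/12 < delta but |f(x) - f(1)| = 2 * 1/12 = 1/6, which is not < 1/6; so no larger delta works.
Hence the largest such delta is 1/12.

1/12


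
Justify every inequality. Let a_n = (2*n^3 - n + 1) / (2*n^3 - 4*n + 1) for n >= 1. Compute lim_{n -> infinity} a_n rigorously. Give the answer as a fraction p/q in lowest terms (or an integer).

Divide numerator and denominator by n^3, the highest power:
numerator / n^3 = 2 - 1/n^2 + n^(-3)
denominator / n^3 = 2 - 4/n^2 + n^(-3)
As n -> infinity, all terms of the form c/n^k (k >= 1) tend to 0.
So numerator / n^3 -> 2 and denominator / n^3 -> 2.
Therefore lim a_n = 1.

1


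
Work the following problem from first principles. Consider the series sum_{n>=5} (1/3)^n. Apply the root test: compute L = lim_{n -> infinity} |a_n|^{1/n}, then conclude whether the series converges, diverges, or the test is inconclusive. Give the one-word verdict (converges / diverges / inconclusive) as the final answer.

Let a_n denote the general term. Form |a_n|^(1/n) and simplify:
|a_n|^(1/n) = 1/3
Take the limit as n -> infinity: L = 1/3.
Since L = 1/3 < 1, the root test implies convergence.

converges


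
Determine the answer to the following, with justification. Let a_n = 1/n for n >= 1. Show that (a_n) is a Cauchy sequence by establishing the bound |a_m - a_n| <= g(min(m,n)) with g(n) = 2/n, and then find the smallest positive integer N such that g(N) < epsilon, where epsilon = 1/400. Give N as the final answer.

For any m, n >= 1, by the triangle inequality:
|a_m - a_n| = |1/m - 1/n| <= 1/m + 1/n <= 2/min(m,n).
So g(n) = 2/n bounds the Cauchy difference. Since g(n) -> 0, (a_n) is Cauchy.
Now solve g(N) < 1/400: 2/N < 1/400 <=> N > 2 / (1/400) = 800.
The smallest integer strictly greater than 800 is N = 801.
Check: g(801) = 2/801 = 2/801 < 1/400; g(800) = 1/400 >= 1/400. So N = 801.

801


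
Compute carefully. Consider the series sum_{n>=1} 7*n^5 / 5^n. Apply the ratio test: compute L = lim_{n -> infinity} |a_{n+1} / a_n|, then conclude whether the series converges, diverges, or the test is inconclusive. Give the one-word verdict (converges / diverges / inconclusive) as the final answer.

Let a_n denote the general term. Form the ratio a_{n+1}/a_n and simplify:
a_{n+1}/a_n = (n + 1)^5/(5*n^5)
Take the limit as n -> infinity: L = 1/5.
Since L = 1/5 < 1, the ratio test implies the series converges.

converges


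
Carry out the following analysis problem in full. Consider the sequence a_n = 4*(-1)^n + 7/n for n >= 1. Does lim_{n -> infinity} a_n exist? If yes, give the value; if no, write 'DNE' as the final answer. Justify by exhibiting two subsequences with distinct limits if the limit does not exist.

Examine the behaviour of a_n along subsequences.
a_{2k} = 4 + 7/(2k) -> 4. a_{2k+1} = -4 + 7/(2k+1) -> -4.
Since these two subsequential limits are 4 and -4, distinct, the full sequence cannot converge (a convergent sequence has all subsequences tending to the same limit). So lim a_n does not exist.

DNE


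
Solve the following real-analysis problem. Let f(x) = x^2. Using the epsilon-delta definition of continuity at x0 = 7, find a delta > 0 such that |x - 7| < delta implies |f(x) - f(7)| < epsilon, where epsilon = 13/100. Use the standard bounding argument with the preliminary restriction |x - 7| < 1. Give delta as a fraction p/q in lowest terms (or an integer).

Factor: |x^2 - (7)^2| = |x - 7| * |x + 7|.
Impose |x - 7| < 1 first. Then |x + 7| = |(x - 7) + 2*(7)| <= |x - 7| + 2*|7| < 1 + 14 = 15.
So |x^2 - (7)^2| < delta * 15.
We need delta * 15 <= 13/100, i.e. delta <= 13/100/15 = 13/1500.
Since 13/1500 < 1, this is tighter than 1; take delta = 13/1500.
So delta = 13/1500 works.

13/1500


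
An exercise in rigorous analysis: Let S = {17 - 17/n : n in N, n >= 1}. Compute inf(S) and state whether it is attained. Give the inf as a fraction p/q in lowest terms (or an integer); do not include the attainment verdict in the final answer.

Analysis:
- Values: 0, 17/2, 34/3, 51/4, ... strictly increasing.
- Minimum is 0 (n=1); inf = 0 (attained).
- 17 - 17/n -> 17 from below; sup = 17, not attained.
Conclusion: inf(S) = 0, attained in S.

0


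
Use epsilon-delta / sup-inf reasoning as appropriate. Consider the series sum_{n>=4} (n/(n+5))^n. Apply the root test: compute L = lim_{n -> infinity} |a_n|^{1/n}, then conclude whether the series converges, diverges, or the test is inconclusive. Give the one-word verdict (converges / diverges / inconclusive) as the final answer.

Let a_n denote the general term. Form |a_n|^(1/n) and simplify:
|a_n|^(1/n) = n/(n + 5)
Take the limit as n -> infinity: L = 1.
Since L = 1, the root test is inconclusive. (In fact a_n = (n/(n+5))^n -> e^(-5) != 0, so the nth-term test shows divergence; but the root test itself gives no conclusion.)

inconclusive


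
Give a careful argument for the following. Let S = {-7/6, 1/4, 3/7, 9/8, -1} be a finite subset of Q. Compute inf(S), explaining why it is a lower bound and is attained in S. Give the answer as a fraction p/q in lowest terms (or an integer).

S is finite, so inf(S) = min(S).
Sorted increasing:
-7/6, -1, 1/4, 3/7, 9/8
The extremum is -7/6.
For every x in S, x >= -7/6. And -7/6 is in S, so it is attained.
Therefore inf(S) = -7/6.

-7/6


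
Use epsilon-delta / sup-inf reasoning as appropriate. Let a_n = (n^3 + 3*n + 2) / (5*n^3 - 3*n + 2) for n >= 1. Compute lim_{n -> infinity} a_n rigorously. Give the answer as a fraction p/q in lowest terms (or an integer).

Divide numerator and denominator by n^3, the highest power:
numerator / n^3 = 1 + 3/n^2 + 2/n^3
denominator / n^3 = 5 - 3/n^2 + 2/n^3
As n -> infinity, all terms of the form c/n^k (k >= 1) tend to 0.
So numerator / n^3 -> 1 and denominator / n^3 -> 5.
Therefore lim a_n = 1/5.

1/5


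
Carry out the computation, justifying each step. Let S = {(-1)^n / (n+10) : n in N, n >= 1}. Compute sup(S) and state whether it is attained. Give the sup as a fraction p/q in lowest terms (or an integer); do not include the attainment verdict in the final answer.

Analysis:
- Values: -1/11, 1/12, -1/13, 1/14, -1/15, ...
- Positive terms (even n): 1/(2+10), 1/(4+10), ... decreasing -> max = 1/12 (n=2).
- Negative terms (odd n): -1/(1+10), -1/(3+10), ... increasing -> min = -1/11 (n=1).
- So sup = 1/12 (attained at n=2); inf = -1/11 (attained at n=1).
Conclusion: sup(S) = 1/12, attained in S.

1/12


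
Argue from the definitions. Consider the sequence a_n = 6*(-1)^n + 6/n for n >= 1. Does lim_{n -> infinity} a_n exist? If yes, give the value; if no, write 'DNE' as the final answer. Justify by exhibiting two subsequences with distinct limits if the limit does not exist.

Examine the behaviour of a_n along subsequences.
a_{2k} = 6 + 6/(2k) -> 6. a_{2k+1} = -6 + 6/(2k+1) -> -6.
Since these two subsequential limits are 6 and -6, distinct, the full sequence cannot converge (a convergent sequence has all subsequences tending to the same limit). So lim a_n does not exist.

DNE


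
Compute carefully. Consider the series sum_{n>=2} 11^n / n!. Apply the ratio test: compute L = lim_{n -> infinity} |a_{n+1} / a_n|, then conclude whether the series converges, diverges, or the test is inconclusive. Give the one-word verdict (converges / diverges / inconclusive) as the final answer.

Let a_n denote the general term. Form the ratio a_{n+1}/a_n and simplify:
a_{n+1}/a_n = 11/(n + 1)
Take the limit as n -> infinity: L = 0.
Since L = 0 < 1, the ratio test implies the series converges.

converges


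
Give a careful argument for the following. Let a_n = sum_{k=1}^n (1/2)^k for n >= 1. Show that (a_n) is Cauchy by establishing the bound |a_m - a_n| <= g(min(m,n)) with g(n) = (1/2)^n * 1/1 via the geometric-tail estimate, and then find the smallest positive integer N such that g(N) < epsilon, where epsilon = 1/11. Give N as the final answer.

For m > n >= 1: |a_m - a_n| = sum_{k=n+1}^m (1/2)^k < sum_{k=n+1}^infinity (1/2)^k = (1/2)^(n+1) / (1 - 1/2) = (1/2)^n * (1/2) * (2/1) = (1/2)^n * 1/1.
So g(n) = (1/2)^n / 1. Since g(n) -> 0, (a_n) is Cauchy.
Now solve g(N) < 1/11: (1/2)^N / 1 < 1/11 <=> 2^N > 1 / (1 * 1/11) = 11.
Check powers of 2: 2^3 = 8 <= 11, 2^4 = 16 > 11.
So the smallest such N is 4. Check: g(4) = 1/(1 * 16) = 1/16 < 1/11.

4


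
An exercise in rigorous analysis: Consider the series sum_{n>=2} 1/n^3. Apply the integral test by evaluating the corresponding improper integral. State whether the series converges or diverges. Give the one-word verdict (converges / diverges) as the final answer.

Let f(x) = x^(-3). Then f is positive, continuous, and decreasing on [2, infinity), so the integral test applies.
Compute the improper integral int_{2}^infinity f(x) dx:
  antiderivative F(x) = -1/(2*x^2).
  As x -> infinity, F(x) -> 0 (since p = 3 > 1).
  So int = F(infinity) - F(2) = 0 - (-1/8) = 1/8.
  Finite, so by the integral test, the series converges.

converges


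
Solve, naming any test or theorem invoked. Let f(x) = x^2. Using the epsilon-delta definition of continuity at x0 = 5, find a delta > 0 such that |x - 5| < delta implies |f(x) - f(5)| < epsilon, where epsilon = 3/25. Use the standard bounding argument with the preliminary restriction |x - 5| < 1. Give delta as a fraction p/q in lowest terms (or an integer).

Factor: |x^2 - (5)^2| = |x - 5| * |x + 5|.
Impose |x - 5| < 1 first. Then |x + 5| = |(x - 5) + 2*(5)| <= |x - 5| + 2*|5| < 1 + 10 = 11.
So |x^2 - (5)^2| < delta * 11.
We need delta * 11 <= 3/25, i.e. delta <= 3/25/11 = 3/275.
Since 3/275 < 1, this is tighter than 1; take delta = 3/275.
So delta = 3/275 works.

3/275


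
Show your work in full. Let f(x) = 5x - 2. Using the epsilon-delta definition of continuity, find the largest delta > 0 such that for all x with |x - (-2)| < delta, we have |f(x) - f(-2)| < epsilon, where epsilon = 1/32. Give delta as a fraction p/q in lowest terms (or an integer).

We compute f(-2) = 5*(-2) - 2 = -12.
|f(x) - f(-2)| = |5x - 2 - (-12)| = |5(x - (-2))| = 5|x - (-2)|.
We need 5|x - (-2)| < 1/32, i.e. |x - (-2)| < 1/32 / 5 = 1/160.
So any delta <= 1/160 works. Conversely, if delta > 1/160, then x = -2 + 1/160 satisfies |x - (-2)| = 1/160 < delta but |f(x) - f(-2)| = 5 * 1/160 = 1/32, which is not < 1/32; so no larger delta works.
Hence the largest such delta is 1/160.

1/160


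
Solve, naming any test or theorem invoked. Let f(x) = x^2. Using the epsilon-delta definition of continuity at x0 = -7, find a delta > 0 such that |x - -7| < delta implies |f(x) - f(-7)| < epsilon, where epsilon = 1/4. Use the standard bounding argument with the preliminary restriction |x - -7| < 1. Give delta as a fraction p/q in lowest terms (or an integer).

Factor: |x^2 - (-7)^2| = |x - -7| * |x + -7|.
Impose |x - -7| < 1 first. Then |x + -7| = |(x - -7) + 2*(-7)| <= |x - -7| + 2*|-7| < 1 + 14 = 15.
So |x^2 - (-7)^2| < delta * 15.
We need delta * 15 <= 1/4, i.e. delta <= 1/4/15 = 1/60.
Since 1/60 < 1, this is tighter than 1; take delta = 1/60.
So delta = 1/60 works.

1/60


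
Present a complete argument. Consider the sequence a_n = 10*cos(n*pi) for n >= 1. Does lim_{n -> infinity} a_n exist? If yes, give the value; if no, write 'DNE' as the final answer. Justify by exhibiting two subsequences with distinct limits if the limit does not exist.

Examine the behaviour of a_n along subsequences.
cos(n*pi) = (-1)^n, so a_n = 10*(-1)^n. a_{2k} = 10 -> 10. a_{2k+1} = -10 -> -10.
Since these two subsequential limits are 10 and -10, distinct, the full sequence cannot converge (a convergent sequence has all subsequences tending to the same limit). So lim a_n does not exist.

DNE


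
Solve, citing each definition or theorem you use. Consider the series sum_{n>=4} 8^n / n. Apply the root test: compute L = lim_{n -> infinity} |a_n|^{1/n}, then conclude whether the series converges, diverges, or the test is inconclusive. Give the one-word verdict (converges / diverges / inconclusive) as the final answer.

Let a_n denote the general term. Form |a_n|^(1/n) and simplify:
|a_n|^(1/n) = 8/n^(1/n)
Take the limit as n -> infinity: L = 8.
Since L = 8 > 1, the root test implies divergence.

diverges


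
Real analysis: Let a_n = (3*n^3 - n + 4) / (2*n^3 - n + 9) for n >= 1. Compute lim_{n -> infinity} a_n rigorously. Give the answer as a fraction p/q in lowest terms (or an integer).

Divide numerator and denominator by n^3, the highest power:
numerator / n^3 = 3 - 1/n^2 + 4/n^3
denominator / n^3 = 2 - 1/n^2 + 9/n^3
As n -> infinity, all terms of the form c/n^k (k >= 1) tend to 0.
So numerator / n^3 -> 3 and denominator / n^3 -> 2.
Therefore lim a_n = 3/2.

3/2


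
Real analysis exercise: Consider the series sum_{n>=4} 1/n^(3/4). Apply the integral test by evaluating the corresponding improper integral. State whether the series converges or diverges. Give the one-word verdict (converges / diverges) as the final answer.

Let f(x) = x^(-3/4). Then f is positive, continuous, and decreasing on [4, infinity), so the integral test applies.
Compute the improper integral int_{4}^infinity f(x) dx:
  antiderivative F(x) = 4*x^(1/4).
  As x -> infinity, F(x) -> infinity (since p = 3/4 < 1).
  So the integral diverges. By the integral test, the series diverges.

diverges
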